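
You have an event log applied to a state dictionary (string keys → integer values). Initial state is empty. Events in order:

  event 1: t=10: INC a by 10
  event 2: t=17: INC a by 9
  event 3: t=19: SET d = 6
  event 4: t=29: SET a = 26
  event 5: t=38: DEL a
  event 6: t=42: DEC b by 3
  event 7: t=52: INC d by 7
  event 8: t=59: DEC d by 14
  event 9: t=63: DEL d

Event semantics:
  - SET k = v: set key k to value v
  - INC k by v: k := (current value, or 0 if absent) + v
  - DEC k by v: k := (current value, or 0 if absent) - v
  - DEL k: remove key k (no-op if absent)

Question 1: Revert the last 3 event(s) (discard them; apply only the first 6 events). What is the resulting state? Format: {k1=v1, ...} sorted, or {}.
Answer: {b=-3, d=6}

Derivation:
Keep first 6 events (discard last 3):
  after event 1 (t=10: INC a by 10): {a=10}
  after event 2 (t=17: INC a by 9): {a=19}
  after event 3 (t=19: SET d = 6): {a=19, d=6}
  after event 4 (t=29: SET a = 26): {a=26, d=6}
  after event 5 (t=38: DEL a): {d=6}
  after event 6 (t=42: DEC b by 3): {b=-3, d=6}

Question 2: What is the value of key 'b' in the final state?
Answer: -3

Derivation:
Track key 'b' through all 9 events:
  event 1 (t=10: INC a by 10): b unchanged
  event 2 (t=17: INC a by 9): b unchanged
  event 3 (t=19: SET d = 6): b unchanged
  event 4 (t=29: SET a = 26): b unchanged
  event 5 (t=38: DEL a): b unchanged
  event 6 (t=42: DEC b by 3): b (absent) -> -3
  event 7 (t=52: INC d by 7): b unchanged
  event 8 (t=59: DEC d by 14): b unchanged
  event 9 (t=63: DEL d): b unchanged
Final: b = -3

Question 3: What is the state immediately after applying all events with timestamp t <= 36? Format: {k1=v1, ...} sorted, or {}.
Answer: {a=26, d=6}

Derivation:
Apply events with t <= 36 (4 events):
  after event 1 (t=10: INC a by 10): {a=10}
  after event 2 (t=17: INC a by 9): {a=19}
  after event 3 (t=19: SET d = 6): {a=19, d=6}
  after event 4 (t=29: SET a = 26): {a=26, d=6}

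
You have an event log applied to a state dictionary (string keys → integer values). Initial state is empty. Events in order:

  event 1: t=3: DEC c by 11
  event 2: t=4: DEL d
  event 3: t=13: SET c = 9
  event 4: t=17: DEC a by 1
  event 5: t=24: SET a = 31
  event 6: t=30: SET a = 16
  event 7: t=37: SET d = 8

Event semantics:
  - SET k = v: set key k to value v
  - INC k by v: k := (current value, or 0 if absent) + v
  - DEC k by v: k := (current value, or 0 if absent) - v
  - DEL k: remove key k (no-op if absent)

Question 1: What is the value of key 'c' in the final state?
Track key 'c' through all 7 events:
  event 1 (t=3: DEC c by 11): c (absent) -> -11
  event 2 (t=4: DEL d): c unchanged
  event 3 (t=13: SET c = 9): c -11 -> 9
  event 4 (t=17: DEC a by 1): c unchanged
  event 5 (t=24: SET a = 31): c unchanged
  event 6 (t=30: SET a = 16): c unchanged
  event 7 (t=37: SET d = 8): c unchanged
Final: c = 9

Answer: 9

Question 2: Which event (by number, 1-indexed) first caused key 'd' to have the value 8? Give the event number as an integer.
Looking for first event where d becomes 8:
  event 7: d (absent) -> 8  <-- first match

Answer: 7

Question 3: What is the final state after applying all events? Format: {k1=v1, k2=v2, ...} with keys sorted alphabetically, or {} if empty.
Answer: {a=16, c=9, d=8}

Derivation:
  after event 1 (t=3: DEC c by 11): {c=-11}
  after event 2 (t=4: DEL d): {c=-11}
  after event 3 (t=13: SET c = 9): {c=9}
  after event 4 (t=17: DEC a by 1): {a=-1, c=9}
  after event 5 (t=24: SET a = 31): {a=31, c=9}
  after event 6 (t=30: SET a = 16): {a=16, c=9}
  after event 7 (t=37: SET d = 8): {a=16, c=9, d=8}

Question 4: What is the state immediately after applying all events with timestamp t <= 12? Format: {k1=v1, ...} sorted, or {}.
Apply events with t <= 12 (2 events):
  after event 1 (t=3: DEC c by 11): {c=-11}
  after event 2 (t=4: DEL d): {c=-11}

Answer: {c=-11}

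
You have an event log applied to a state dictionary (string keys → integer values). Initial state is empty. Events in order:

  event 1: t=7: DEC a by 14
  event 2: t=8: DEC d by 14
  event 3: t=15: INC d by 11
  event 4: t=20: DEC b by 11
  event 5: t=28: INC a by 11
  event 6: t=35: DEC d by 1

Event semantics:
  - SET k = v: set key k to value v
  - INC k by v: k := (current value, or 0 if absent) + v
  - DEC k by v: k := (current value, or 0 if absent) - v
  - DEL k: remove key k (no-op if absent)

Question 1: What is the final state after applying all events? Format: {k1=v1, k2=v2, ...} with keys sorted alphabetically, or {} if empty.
Answer: {a=-3, b=-11, d=-4}

Derivation:
  after event 1 (t=7: DEC a by 14): {a=-14}
  after event 2 (t=8: DEC d by 14): {a=-14, d=-14}
  after event 3 (t=15: INC d by 11): {a=-14, d=-3}
  after event 4 (t=20: DEC b by 11): {a=-14, b=-11, d=-3}
  after event 5 (t=28: INC a by 11): {a=-3, b=-11, d=-3}
  after event 6 (t=35: DEC d by 1): {a=-3, b=-11, d=-4}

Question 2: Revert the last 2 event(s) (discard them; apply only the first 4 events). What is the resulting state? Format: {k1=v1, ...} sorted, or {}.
Keep first 4 events (discard last 2):
  after event 1 (t=7: DEC a by 14): {a=-14}
  after event 2 (t=8: DEC d by 14): {a=-14, d=-14}
  after event 3 (t=15: INC d by 11): {a=-14, d=-3}
  after event 4 (t=20: DEC b by 11): {a=-14, b=-11, d=-3}

Answer: {a=-14, b=-11, d=-3}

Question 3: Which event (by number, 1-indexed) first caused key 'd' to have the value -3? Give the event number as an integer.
Answer: 3

Derivation:
Looking for first event where d becomes -3:
  event 2: d = -14
  event 3: d -14 -> -3  <-- first match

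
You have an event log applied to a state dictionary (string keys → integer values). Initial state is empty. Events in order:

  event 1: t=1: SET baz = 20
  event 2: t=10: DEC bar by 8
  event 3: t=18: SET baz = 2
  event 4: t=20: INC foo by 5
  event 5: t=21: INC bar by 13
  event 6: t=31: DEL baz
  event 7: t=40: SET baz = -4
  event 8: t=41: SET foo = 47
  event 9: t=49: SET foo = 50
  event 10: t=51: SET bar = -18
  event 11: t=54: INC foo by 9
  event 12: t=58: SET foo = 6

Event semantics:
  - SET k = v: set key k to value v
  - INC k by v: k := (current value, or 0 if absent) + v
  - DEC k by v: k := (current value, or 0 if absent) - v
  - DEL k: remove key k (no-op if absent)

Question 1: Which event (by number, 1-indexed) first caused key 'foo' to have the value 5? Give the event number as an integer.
Answer: 4

Derivation:
Looking for first event where foo becomes 5:
  event 4: foo (absent) -> 5  <-- first match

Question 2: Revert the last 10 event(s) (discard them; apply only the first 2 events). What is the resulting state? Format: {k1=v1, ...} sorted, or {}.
Keep first 2 events (discard last 10):
  after event 1 (t=1: SET baz = 20): {baz=20}
  after event 2 (t=10: DEC bar by 8): {bar=-8, baz=20}

Answer: {bar=-8, baz=20}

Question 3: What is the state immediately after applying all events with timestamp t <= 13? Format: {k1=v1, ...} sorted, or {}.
Answer: {bar=-8, baz=20}

Derivation:
Apply events with t <= 13 (2 events):
  after event 1 (t=1: SET baz = 20): {baz=20}
  after event 2 (t=10: DEC bar by 8): {bar=-8, baz=20}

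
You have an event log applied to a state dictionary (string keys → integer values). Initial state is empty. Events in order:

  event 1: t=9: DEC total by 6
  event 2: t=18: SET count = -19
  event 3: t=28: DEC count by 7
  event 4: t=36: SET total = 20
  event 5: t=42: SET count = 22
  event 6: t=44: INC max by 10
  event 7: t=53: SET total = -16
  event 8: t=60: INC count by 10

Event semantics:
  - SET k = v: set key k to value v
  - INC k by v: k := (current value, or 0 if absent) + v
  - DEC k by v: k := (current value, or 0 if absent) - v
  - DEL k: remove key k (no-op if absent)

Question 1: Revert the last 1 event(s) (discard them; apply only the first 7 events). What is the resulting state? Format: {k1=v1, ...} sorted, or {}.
Keep first 7 events (discard last 1):
  after event 1 (t=9: DEC total by 6): {total=-6}
  after event 2 (t=18: SET count = -19): {count=-19, total=-6}
  after event 3 (t=28: DEC count by 7): {count=-26, total=-6}
  after event 4 (t=36: SET total = 20): {count=-26, total=20}
  after event 5 (t=42: SET count = 22): {count=22, total=20}
  after event 6 (t=44: INC max by 10): {count=22, max=10, total=20}
  after event 7 (t=53: SET total = -16): {count=22, max=10, total=-16}

Answer: {count=22, max=10, total=-16}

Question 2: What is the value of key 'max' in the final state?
Answer: 10

Derivation:
Track key 'max' through all 8 events:
  event 1 (t=9: DEC total by 6): max unchanged
  event 2 (t=18: SET count = -19): max unchanged
  event 3 (t=28: DEC count by 7): max unchanged
  event 4 (t=36: SET total = 20): max unchanged
  event 5 (t=42: SET count = 22): max unchanged
  event 6 (t=44: INC max by 10): max (absent) -> 10
  event 7 (t=53: SET total = -16): max unchanged
  event 8 (t=60: INC count by 10): max unchanged
Final: max = 10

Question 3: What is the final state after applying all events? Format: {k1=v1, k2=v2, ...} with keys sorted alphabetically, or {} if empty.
  after event 1 (t=9: DEC total by 6): {total=-6}
  after event 2 (t=18: SET count = -19): {count=-19, total=-6}
  after event 3 (t=28: DEC count by 7): {count=-26, total=-6}
  after event 4 (t=36: SET total = 20): {count=-26, total=20}
  after event 5 (t=42: SET count = 22): {count=22, total=20}
  after event 6 (t=44: INC max by 10): {count=22, max=10, total=20}
  after event 7 (t=53: SET total = -16): {count=22, max=10, total=-16}
  after event 8 (t=60: INC count by 10): {count=32, max=10, total=-16}

Answer: {count=32, max=10, total=-16}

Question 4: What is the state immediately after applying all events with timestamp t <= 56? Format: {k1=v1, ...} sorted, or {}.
Apply events with t <= 56 (7 events):
  after event 1 (t=9: DEC total by 6): {total=-6}
  after event 2 (t=18: SET count = -19): {count=-19, total=-6}
  after event 3 (t=28: DEC count by 7): {count=-26, total=-6}
  after event 4 (t=36: SET total = 20): {count=-26, total=20}
  after event 5 (t=42: SET count = 22): {count=22, total=20}
  after event 6 (t=44: INC max by 10): {count=22, max=10, total=20}
  after event 7 (t=53: SET total = -16): {count=22, max=10, total=-16}

Answer: {count=22, max=10, total=-16}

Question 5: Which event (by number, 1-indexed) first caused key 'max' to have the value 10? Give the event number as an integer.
Answer: 6

Derivation:
Looking for first event where max becomes 10:
  event 6: max (absent) -> 10  <-- first match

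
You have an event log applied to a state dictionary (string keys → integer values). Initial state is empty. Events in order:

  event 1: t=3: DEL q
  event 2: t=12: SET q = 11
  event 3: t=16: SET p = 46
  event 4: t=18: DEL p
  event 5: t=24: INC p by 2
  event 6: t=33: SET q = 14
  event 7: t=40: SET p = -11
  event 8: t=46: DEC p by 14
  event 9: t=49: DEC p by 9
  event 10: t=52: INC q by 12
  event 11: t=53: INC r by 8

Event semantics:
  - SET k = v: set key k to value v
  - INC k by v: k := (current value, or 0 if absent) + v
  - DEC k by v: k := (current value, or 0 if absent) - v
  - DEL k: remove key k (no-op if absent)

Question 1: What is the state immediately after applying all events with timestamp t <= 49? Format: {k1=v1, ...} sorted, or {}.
Apply events with t <= 49 (9 events):
  after event 1 (t=3: DEL q): {}
  after event 2 (t=12: SET q = 11): {q=11}
  after event 3 (t=16: SET p = 46): {p=46, q=11}
  after event 4 (t=18: DEL p): {q=11}
  after event 5 (t=24: INC p by 2): {p=2, q=11}
  after event 6 (t=33: SET q = 14): {p=2, q=14}
  after event 7 (t=40: SET p = -11): {p=-11, q=14}
  after event 8 (t=46: DEC p by 14): {p=-25, q=14}
  after event 9 (t=49: DEC p by 9): {p=-34, q=14}

Answer: {p=-34, q=14}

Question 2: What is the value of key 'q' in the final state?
Track key 'q' through all 11 events:
  event 1 (t=3: DEL q): q (absent) -> (absent)
  event 2 (t=12: SET q = 11): q (absent) -> 11
  event 3 (t=16: SET p = 46): q unchanged
  event 4 (t=18: DEL p): q unchanged
  event 5 (t=24: INC p by 2): q unchanged
  event 6 (t=33: SET q = 14): q 11 -> 14
  event 7 (t=40: SET p = -11): q unchanged
  event 8 (t=46: DEC p by 14): q unchanged
  event 9 (t=49: DEC p by 9): q unchanged
  event 10 (t=52: INC q by 12): q 14 -> 26
  event 11 (t=53: INC r by 8): q unchanged
Final: q = 26

Answer: 26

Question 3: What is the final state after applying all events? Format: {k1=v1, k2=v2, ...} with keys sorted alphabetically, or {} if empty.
  after event 1 (t=3: DEL q): {}
  after event 2 (t=12: SET q = 11): {q=11}
  after event 3 (t=16: SET p = 46): {p=46, q=11}
  after event 4 (t=18: DEL p): {q=11}
  after event 5 (t=24: INC p by 2): {p=2, q=11}
  after event 6 (t=33: SET q = 14): {p=2, q=14}
  after event 7 (t=40: SET p = -11): {p=-11, q=14}
  after event 8 (t=46: DEC p by 14): {p=-25, q=14}
  after event 9 (t=49: DEC p by 9): {p=-34, q=14}
  after event 10 (t=52: INC q by 12): {p=-34, q=26}
  after event 11 (t=53: INC r by 8): {p=-34, q=26, r=8}

Answer: {p=-34, q=26, r=8}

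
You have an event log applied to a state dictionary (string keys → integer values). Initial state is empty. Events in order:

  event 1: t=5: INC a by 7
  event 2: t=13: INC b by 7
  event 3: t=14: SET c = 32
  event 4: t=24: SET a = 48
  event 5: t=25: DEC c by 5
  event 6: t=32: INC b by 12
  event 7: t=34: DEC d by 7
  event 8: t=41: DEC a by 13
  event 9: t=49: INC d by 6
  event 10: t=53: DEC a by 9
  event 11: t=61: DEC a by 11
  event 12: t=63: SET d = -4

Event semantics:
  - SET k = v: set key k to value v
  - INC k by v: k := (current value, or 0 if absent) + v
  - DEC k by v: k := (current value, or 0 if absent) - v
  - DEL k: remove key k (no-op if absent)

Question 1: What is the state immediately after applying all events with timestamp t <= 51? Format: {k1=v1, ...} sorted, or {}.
Apply events with t <= 51 (9 events):
  after event 1 (t=5: INC a by 7): {a=7}
  after event 2 (t=13: INC b by 7): {a=7, b=7}
  after event 3 (t=14: SET c = 32): {a=7, b=7, c=32}
  after event 4 (t=24: SET a = 48): {a=48, b=7, c=32}
  after event 5 (t=25: DEC c by 5): {a=48, b=7, c=27}
  after event 6 (t=32: INC b by 12): {a=48, b=19, c=27}
  after event 7 (t=34: DEC d by 7): {a=48, b=19, c=27, d=-7}
  after event 8 (t=41: DEC a by 13): {a=35, b=19, c=27, d=-7}
  after event 9 (t=49: INC d by 6): {a=35, b=19, c=27, d=-1}

Answer: {a=35, b=19, c=27, d=-1}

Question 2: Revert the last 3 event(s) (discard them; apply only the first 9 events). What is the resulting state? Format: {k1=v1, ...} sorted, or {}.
Keep first 9 events (discard last 3):
  after event 1 (t=5: INC a by 7): {a=7}
  after event 2 (t=13: INC b by 7): {a=7, b=7}
  after event 3 (t=14: SET c = 32): {a=7, b=7, c=32}
  after event 4 (t=24: SET a = 48): {a=48, b=7, c=32}
  after event 5 (t=25: DEC c by 5): {a=48, b=7, c=27}
  after event 6 (t=32: INC b by 12): {a=48, b=19, c=27}
  after event 7 (t=34: DEC d by 7): {a=48, b=19, c=27, d=-7}
  after event 8 (t=41: DEC a by 13): {a=35, b=19, c=27, d=-7}
  after event 9 (t=49: INC d by 6): {a=35, b=19, c=27, d=-1}

Answer: {a=35, b=19, c=27, d=-1}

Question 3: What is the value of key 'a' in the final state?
Answer: 15

Derivation:
Track key 'a' through all 12 events:
  event 1 (t=5: INC a by 7): a (absent) -> 7
  event 2 (t=13: INC b by 7): a unchanged
  event 3 (t=14: SET c = 32): a unchanged
  event 4 (t=24: SET a = 48): a 7 -> 48
  event 5 (t=25: DEC c by 5): a unchanged
  event 6 (t=32: INC b by 12): a unchanged
  event 7 (t=34: DEC d by 7): a unchanged
  event 8 (t=41: DEC a by 13): a 48 -> 35
  event 9 (t=49: INC d by 6): a unchanged
  event 10 (t=53: DEC a by 9): a 35 -> 26
  event 11 (t=61: DEC a by 11): a 26 -> 15
  event 12 (t=63: SET d = -4): a unchanged
Final: a = 15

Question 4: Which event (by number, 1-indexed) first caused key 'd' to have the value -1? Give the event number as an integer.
Answer: 9

Derivation:
Looking for first event where d becomes -1:
  event 7: d = -7
  event 8: d = -7
  event 9: d -7 -> -1  <-- first match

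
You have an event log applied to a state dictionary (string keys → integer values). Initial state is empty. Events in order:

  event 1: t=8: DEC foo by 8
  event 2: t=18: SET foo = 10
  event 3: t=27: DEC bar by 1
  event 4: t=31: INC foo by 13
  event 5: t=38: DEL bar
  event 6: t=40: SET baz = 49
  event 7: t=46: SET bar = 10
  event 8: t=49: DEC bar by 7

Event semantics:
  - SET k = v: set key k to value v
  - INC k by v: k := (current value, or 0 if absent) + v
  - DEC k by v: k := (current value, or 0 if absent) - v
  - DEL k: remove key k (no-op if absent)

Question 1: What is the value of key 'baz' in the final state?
Track key 'baz' through all 8 events:
  event 1 (t=8: DEC foo by 8): baz unchanged
  event 2 (t=18: SET foo = 10): baz unchanged
  event 3 (t=27: DEC bar by 1): baz unchanged
  event 4 (t=31: INC foo by 13): baz unchanged
  event 5 (t=38: DEL bar): baz unchanged
  event 6 (t=40: SET baz = 49): baz (absent) -> 49
  event 7 (t=46: SET bar = 10): baz unchanged
  event 8 (t=49: DEC bar by 7): baz unchanged
Final: baz = 49

Answer: 49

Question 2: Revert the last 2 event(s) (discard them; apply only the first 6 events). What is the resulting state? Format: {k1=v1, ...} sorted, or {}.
Keep first 6 events (discard last 2):
  after event 1 (t=8: DEC foo by 8): {foo=-8}
  after event 2 (t=18: SET foo = 10): {foo=10}
  after event 3 (t=27: DEC bar by 1): {bar=-1, foo=10}
  after event 4 (t=31: INC foo by 13): {bar=-1, foo=23}
  after event 5 (t=38: DEL bar): {foo=23}
  after event 6 (t=40: SET baz = 49): {baz=49, foo=23}

Answer: {baz=49, foo=23}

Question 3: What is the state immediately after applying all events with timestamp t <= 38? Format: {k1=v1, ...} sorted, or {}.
Apply events with t <= 38 (5 events):
  after event 1 (t=8: DEC foo by 8): {foo=-8}
  after event 2 (t=18: SET foo = 10): {foo=10}
  after event 3 (t=27: DEC bar by 1): {bar=-1, foo=10}
  after event 4 (t=31: INC foo by 13): {bar=-1, foo=23}
  after event 5 (t=38: DEL bar): {foo=23}

Answer: {foo=23}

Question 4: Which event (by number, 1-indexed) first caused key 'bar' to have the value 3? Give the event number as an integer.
Looking for first event where bar becomes 3:
  event 3: bar = -1
  event 4: bar = -1
  event 5: bar = (absent)
  event 7: bar = 10
  event 8: bar 10 -> 3  <-- first match

Answer: 8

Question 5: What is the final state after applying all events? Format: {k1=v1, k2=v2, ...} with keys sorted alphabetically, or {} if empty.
  after event 1 (t=8: DEC foo by 8): {foo=-8}
  after event 2 (t=18: SET foo = 10): {foo=10}
  after event 3 (t=27: DEC bar by 1): {bar=-1, foo=10}
  after event 4 (t=31: INC foo by 13): {bar=-1, foo=23}
  after event 5 (t=38: DEL bar): {foo=23}
  after event 6 (t=40: SET baz = 49): {baz=49, foo=23}
  after event 7 (t=46: SET bar = 10): {bar=10, baz=49, foo=23}
  after event 8 (t=49: DEC bar by 7): {bar=3, baz=49, foo=23}

Answer: {bar=3, baz=49, foo=23}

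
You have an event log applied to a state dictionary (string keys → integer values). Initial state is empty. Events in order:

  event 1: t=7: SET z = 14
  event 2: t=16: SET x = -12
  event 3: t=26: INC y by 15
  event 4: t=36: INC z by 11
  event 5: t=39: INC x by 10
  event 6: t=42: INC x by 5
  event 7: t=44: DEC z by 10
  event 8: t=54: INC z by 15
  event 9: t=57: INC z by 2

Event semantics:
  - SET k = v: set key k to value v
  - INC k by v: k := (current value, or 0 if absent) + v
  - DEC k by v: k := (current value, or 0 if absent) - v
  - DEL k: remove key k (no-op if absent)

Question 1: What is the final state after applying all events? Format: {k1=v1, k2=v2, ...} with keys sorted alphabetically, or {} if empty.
Answer: {x=3, y=15, z=32}

Derivation:
  after event 1 (t=7: SET z = 14): {z=14}
  after event 2 (t=16: SET x = -12): {x=-12, z=14}
  after event 3 (t=26: INC y by 15): {x=-12, y=15, z=14}
  after event 4 (t=36: INC z by 11): {x=-12, y=15, z=25}
  after event 5 (t=39: INC x by 10): {x=-2, y=15, z=25}
  after event 6 (t=42: INC x by 5): {x=3, y=15, z=25}
  after event 7 (t=44: DEC z by 10): {x=3, y=15, z=15}
  after event 8 (t=54: INC z by 15): {x=3, y=15, z=30}
  after event 9 (t=57: INC z by 2): {x=3, y=15, z=32}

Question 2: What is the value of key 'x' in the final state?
Answer: 3

Derivation:
Track key 'x' through all 9 events:
  event 1 (t=7: SET z = 14): x unchanged
  event 2 (t=16: SET x = -12): x (absent) -> -12
  event 3 (t=26: INC y by 15): x unchanged
  event 4 (t=36: INC z by 11): x unchanged
  event 5 (t=39: INC x by 10): x -12 -> -2
  event 6 (t=42: INC x by 5): x -2 -> 3
  event 7 (t=44: DEC z by 10): x unchanged
  event 8 (t=54: INC z by 15): x unchanged
  event 9 (t=57: INC z by 2): x unchanged
Final: x = 3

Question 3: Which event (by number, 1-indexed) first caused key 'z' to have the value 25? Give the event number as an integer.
Answer: 4

Derivation:
Looking for first event where z becomes 25:
  event 1: z = 14
  event 2: z = 14
  event 3: z = 14
  event 4: z 14 -> 25  <-- first match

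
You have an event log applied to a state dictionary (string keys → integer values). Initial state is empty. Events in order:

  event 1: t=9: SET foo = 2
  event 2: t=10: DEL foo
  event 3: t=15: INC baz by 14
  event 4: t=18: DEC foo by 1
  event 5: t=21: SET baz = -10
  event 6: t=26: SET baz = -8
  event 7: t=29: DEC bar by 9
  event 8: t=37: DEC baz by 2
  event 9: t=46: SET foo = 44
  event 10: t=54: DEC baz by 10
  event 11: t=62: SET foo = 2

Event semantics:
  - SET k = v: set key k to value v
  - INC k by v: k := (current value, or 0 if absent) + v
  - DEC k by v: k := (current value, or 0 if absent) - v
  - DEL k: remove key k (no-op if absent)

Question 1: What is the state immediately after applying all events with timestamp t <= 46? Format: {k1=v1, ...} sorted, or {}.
Answer: {bar=-9, baz=-10, foo=44}

Derivation:
Apply events with t <= 46 (9 events):
  after event 1 (t=9: SET foo = 2): {foo=2}
  after event 2 (t=10: DEL foo): {}
  after event 3 (t=15: INC baz by 14): {baz=14}
  after event 4 (t=18: DEC foo by 1): {baz=14, foo=-1}
  after event 5 (t=21: SET baz = -10): {baz=-10, foo=-1}
  after event 6 (t=26: SET baz = -8): {baz=-8, foo=-1}
  after event 7 (t=29: DEC bar by 9): {bar=-9, baz=-8, foo=-1}
  after event 8 (t=37: DEC baz by 2): {bar=-9, baz=-10, foo=-1}
  after event 9 (t=46: SET foo = 44): {bar=-9, baz=-10, foo=44}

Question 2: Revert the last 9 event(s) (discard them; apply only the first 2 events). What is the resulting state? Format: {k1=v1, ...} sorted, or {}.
Answer: {}

Derivation:
Keep first 2 events (discard last 9):
  after event 1 (t=9: SET foo = 2): {foo=2}
  after event 2 (t=10: DEL foo): {}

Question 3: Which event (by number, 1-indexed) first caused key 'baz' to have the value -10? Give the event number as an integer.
Answer: 5

Derivation:
Looking for first event where baz becomes -10:
  event 3: baz = 14
  event 4: baz = 14
  event 5: baz 14 -> -10  <-- first match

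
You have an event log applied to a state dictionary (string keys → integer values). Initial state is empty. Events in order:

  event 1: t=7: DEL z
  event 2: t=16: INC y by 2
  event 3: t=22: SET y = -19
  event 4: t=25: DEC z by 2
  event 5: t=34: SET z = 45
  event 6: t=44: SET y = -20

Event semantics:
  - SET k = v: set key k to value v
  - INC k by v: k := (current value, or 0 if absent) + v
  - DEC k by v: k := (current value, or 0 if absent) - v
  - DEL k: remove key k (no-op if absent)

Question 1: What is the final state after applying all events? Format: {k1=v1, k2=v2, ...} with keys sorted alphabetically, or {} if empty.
  after event 1 (t=7: DEL z): {}
  after event 2 (t=16: INC y by 2): {y=2}
  after event 3 (t=22: SET y = -19): {y=-19}
  after event 4 (t=25: DEC z by 2): {y=-19, z=-2}
  after event 5 (t=34: SET z = 45): {y=-19, z=45}
  after event 6 (t=44: SET y = -20): {y=-20, z=45}

Answer: {y=-20, z=45}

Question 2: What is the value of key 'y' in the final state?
Answer: -20

Derivation:
Track key 'y' through all 6 events:
  event 1 (t=7: DEL z): y unchanged
  event 2 (t=16: INC y by 2): y (absent) -> 2
  event 3 (t=22: SET y = -19): y 2 -> -19
  event 4 (t=25: DEC z by 2): y unchanged
  event 5 (t=34: SET z = 45): y unchanged
  event 6 (t=44: SET y = -20): y -19 -> -20
Final: y = -20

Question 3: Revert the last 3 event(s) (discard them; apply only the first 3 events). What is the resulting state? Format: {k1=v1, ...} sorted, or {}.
Answer: {y=-19}

Derivation:
Keep first 3 events (discard last 3):
  after event 1 (t=7: DEL z): {}
  after event 2 (t=16: INC y by 2): {y=2}
  after event 3 (t=22: SET y = -19): {y=-19}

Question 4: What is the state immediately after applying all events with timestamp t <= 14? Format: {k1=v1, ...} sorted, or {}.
Apply events with t <= 14 (1 events):
  after event 1 (t=7: DEL z): {}

Answer: {}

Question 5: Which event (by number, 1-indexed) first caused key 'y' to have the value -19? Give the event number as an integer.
Answer: 3

Derivation:
Looking for first event where y becomes -19:
  event 2: y = 2
  event 3: y 2 -> -19  <-- first match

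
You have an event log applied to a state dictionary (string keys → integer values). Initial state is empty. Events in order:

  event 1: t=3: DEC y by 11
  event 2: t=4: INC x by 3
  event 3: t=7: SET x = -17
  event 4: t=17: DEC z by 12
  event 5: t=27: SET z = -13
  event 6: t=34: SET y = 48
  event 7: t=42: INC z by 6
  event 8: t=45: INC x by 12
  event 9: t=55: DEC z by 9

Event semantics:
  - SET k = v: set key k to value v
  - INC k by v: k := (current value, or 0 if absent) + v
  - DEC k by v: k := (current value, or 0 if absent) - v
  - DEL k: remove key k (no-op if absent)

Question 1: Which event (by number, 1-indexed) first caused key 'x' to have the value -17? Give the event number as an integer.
Looking for first event where x becomes -17:
  event 2: x = 3
  event 3: x 3 -> -17  <-- first match

Answer: 3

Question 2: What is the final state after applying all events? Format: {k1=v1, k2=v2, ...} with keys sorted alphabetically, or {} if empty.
  after event 1 (t=3: DEC y by 11): {y=-11}
  after event 2 (t=4: INC x by 3): {x=3, y=-11}
  after event 3 (t=7: SET x = -17): {x=-17, y=-11}
  after event 4 (t=17: DEC z by 12): {x=-17, y=-11, z=-12}
  after event 5 (t=27: SET z = -13): {x=-17, y=-11, z=-13}
  after event 6 (t=34: SET y = 48): {x=-17, y=48, z=-13}
  after event 7 (t=42: INC z by 6): {x=-17, y=48, z=-7}
  after event 8 (t=45: INC x by 12): {x=-5, y=48, z=-7}
  after event 9 (t=55: DEC z by 9): {x=-5, y=48, z=-16}

Answer: {x=-5, y=48, z=-16}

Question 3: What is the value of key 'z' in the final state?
Answer: -16

Derivation:
Track key 'z' through all 9 events:
  event 1 (t=3: DEC y by 11): z unchanged
  event 2 (t=4: INC x by 3): z unchanged
  event 3 (t=7: SET x = -17): z unchanged
  event 4 (t=17: DEC z by 12): z (absent) -> -12
  event 5 (t=27: SET z = -13): z -12 -> -13
  event 6 (t=34: SET y = 48): z unchanged
  event 7 (t=42: INC z by 6): z -13 -> -7
  event 8 (t=45: INC x by 12): z unchanged
  event 9 (t=55: DEC z by 9): z -7 -> -16
Final: z = -16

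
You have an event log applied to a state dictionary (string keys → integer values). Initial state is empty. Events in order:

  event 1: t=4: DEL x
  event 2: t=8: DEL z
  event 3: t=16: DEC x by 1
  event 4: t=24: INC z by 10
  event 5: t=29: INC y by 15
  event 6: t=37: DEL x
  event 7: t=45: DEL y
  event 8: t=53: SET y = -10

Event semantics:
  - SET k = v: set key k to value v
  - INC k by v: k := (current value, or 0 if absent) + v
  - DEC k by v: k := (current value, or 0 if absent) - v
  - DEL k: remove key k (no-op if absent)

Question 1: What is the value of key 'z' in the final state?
Track key 'z' through all 8 events:
  event 1 (t=4: DEL x): z unchanged
  event 2 (t=8: DEL z): z (absent) -> (absent)
  event 3 (t=16: DEC x by 1): z unchanged
  event 4 (t=24: INC z by 10): z (absent) -> 10
  event 5 (t=29: INC y by 15): z unchanged
  event 6 (t=37: DEL x): z unchanged
  event 7 (t=45: DEL y): z unchanged
  event 8 (t=53: SET y = -10): z unchanged
Final: z = 10

Answer: 10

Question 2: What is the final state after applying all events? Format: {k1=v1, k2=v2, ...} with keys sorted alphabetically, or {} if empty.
Answer: {y=-10, z=10}

Derivation:
  after event 1 (t=4: DEL x): {}
  after event 2 (t=8: DEL z): {}
  after event 3 (t=16: DEC x by 1): {x=-1}
  after event 4 (t=24: INC z by 10): {x=-1, z=10}
  after event 5 (t=29: INC y by 15): {x=-1, y=15, z=10}
  after event 6 (t=37: DEL x): {y=15, z=10}
  after event 7 (t=45: DEL y): {z=10}
  after event 8 (t=53: SET y = -10): {y=-10, z=10}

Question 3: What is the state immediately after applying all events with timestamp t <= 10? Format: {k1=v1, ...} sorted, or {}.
Answer: {}

Derivation:
Apply events with t <= 10 (2 events):
  after event 1 (t=4: DEL x): {}
  after event 2 (t=8: DEL z): {}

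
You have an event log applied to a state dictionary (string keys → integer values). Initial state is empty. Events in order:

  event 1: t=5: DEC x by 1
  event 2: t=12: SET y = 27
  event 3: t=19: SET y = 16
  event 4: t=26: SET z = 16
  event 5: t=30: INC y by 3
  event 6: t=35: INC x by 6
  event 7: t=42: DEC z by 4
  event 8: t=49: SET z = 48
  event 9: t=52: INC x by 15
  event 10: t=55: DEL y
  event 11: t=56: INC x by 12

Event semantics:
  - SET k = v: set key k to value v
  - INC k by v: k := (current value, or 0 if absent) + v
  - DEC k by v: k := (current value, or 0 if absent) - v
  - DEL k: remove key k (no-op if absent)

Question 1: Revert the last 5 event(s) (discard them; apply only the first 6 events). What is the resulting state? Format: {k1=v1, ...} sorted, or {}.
Keep first 6 events (discard last 5):
  after event 1 (t=5: DEC x by 1): {x=-1}
  after event 2 (t=12: SET y = 27): {x=-1, y=27}
  after event 3 (t=19: SET y = 16): {x=-1, y=16}
  after event 4 (t=26: SET z = 16): {x=-1, y=16, z=16}
  after event 5 (t=30: INC y by 3): {x=-1, y=19, z=16}
  after event 6 (t=35: INC x by 6): {x=5, y=19, z=16}

Answer: {x=5, y=19, z=16}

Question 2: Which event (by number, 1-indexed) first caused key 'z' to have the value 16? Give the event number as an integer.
Looking for first event where z becomes 16:
  event 4: z (absent) -> 16  <-- first match

Answer: 4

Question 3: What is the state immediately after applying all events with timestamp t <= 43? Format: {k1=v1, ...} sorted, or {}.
Answer: {x=5, y=19, z=12}

Derivation:
Apply events with t <= 43 (7 events):
  after event 1 (t=5: DEC x by 1): {x=-1}
  after event 2 (t=12: SET y = 27): {x=-1, y=27}
  after event 3 (t=19: SET y = 16): {x=-1, y=16}
  after event 4 (t=26: SET z = 16): {x=-1, y=16, z=16}
  after event 5 (t=30: INC y by 3): {x=-1, y=19, z=16}
  after event 6 (t=35: INC x by 6): {x=5, y=19, z=16}
  after event 7 (t=42: DEC z by 4): {x=5, y=19, z=12}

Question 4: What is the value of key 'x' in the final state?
Answer: 32

Derivation:
Track key 'x' through all 11 events:
  event 1 (t=5: DEC x by 1): x (absent) -> -1
  event 2 (t=12: SET y = 27): x unchanged
  event 3 (t=19: SET y = 16): x unchanged
  event 4 (t=26: SET z = 16): x unchanged
  event 5 (t=30: INC y by 3): x unchanged
  event 6 (t=35: INC x by 6): x -1 -> 5
  event 7 (t=42: DEC z by 4): x unchanged
  event 8 (t=49: SET z = 48): x unchanged
  event 9 (t=52: INC x by 15): x 5 -> 20
  event 10 (t=55: DEL y): x unchanged
  event 11 (t=56: INC x by 12): x 20 -> 32
Final: x = 32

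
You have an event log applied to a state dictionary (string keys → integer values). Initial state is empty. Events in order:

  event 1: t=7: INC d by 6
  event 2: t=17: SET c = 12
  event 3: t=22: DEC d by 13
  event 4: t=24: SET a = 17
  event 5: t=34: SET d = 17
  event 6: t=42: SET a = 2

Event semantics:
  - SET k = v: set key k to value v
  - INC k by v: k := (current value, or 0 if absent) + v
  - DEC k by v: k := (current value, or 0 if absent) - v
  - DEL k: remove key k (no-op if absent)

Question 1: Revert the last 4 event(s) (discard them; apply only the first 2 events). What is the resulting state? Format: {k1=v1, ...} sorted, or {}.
Keep first 2 events (discard last 4):
  after event 1 (t=7: INC d by 6): {d=6}
  after event 2 (t=17: SET c = 12): {c=12, d=6}

Answer: {c=12, d=6}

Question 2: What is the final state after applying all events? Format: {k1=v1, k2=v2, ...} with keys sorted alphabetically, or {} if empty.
  after event 1 (t=7: INC d by 6): {d=6}
  after event 2 (t=17: SET c = 12): {c=12, d=6}
  after event 3 (t=22: DEC d by 13): {c=12, d=-7}
  after event 4 (t=24: SET a = 17): {a=17, c=12, d=-7}
  after event 5 (t=34: SET d = 17): {a=17, c=12, d=17}
  after event 6 (t=42: SET a = 2): {a=2, c=12, d=17}

Answer: {a=2, c=12, d=17}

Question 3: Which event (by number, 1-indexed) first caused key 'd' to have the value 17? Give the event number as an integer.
Looking for first event where d becomes 17:
  event 1: d = 6
  event 2: d = 6
  event 3: d = -7
  event 4: d = -7
  event 5: d -7 -> 17  <-- first match

Answer: 5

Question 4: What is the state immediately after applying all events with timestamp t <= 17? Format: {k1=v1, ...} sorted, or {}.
Apply events with t <= 17 (2 events):
  after event 1 (t=7: INC d by 6): {d=6}
  after event 2 (t=17: SET c = 12): {c=12, d=6}

Answer: {c=12, d=6}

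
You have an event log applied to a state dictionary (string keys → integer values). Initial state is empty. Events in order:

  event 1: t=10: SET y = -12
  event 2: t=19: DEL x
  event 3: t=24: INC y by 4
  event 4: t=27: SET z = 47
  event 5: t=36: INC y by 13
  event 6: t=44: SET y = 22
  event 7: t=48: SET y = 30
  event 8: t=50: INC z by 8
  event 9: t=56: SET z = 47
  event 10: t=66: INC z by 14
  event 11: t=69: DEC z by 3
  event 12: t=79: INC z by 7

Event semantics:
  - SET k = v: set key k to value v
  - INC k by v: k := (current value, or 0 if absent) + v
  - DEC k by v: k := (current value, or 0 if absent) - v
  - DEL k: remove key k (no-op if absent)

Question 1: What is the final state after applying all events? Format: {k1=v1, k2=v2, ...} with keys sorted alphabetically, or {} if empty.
Answer: {y=30, z=65}

Derivation:
  after event 1 (t=10: SET y = -12): {y=-12}
  after event 2 (t=19: DEL x): {y=-12}
  after event 3 (t=24: INC y by 4): {y=-8}
  after event 4 (t=27: SET z = 47): {y=-8, z=47}
  after event 5 (t=36: INC y by 13): {y=5, z=47}
  after event 6 (t=44: SET y = 22): {y=22, z=47}
  after event 7 (t=48: SET y = 30): {y=30, z=47}
  after event 8 (t=50: INC z by 8): {y=30, z=55}
  after event 9 (t=56: SET z = 47): {y=30, z=47}
  after event 10 (t=66: INC z by 14): {y=30, z=61}
  after event 11 (t=69: DEC z by 3): {y=30, z=58}
  after event 12 (t=79: INC z by 7): {y=30, z=65}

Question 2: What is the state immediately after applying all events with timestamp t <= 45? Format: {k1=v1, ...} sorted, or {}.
Apply events with t <= 45 (6 events):
  after event 1 (t=10: SET y = -12): {y=-12}
  after event 2 (t=19: DEL x): {y=-12}
  after event 3 (t=24: INC y by 4): {y=-8}
  after event 4 (t=27: SET z = 47): {y=-8, z=47}
  after event 5 (t=36: INC y by 13): {y=5, z=47}
  after event 6 (t=44: SET y = 22): {y=22, z=47}

Answer: {y=22, z=47}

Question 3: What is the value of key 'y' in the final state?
Track key 'y' through all 12 events:
  event 1 (t=10: SET y = -12): y (absent) -> -12
  event 2 (t=19: DEL x): y unchanged
  event 3 (t=24: INC y by 4): y -12 -> -8
  event 4 (t=27: SET z = 47): y unchanged
  event 5 (t=36: INC y by 13): y -8 -> 5
  event 6 (t=44: SET y = 22): y 5 -> 22
  event 7 (t=48: SET y = 30): y 22 -> 30
  event 8 (t=50: INC z by 8): y unchanged
  event 9 (t=56: SET z = 47): y unchanged
  event 10 (t=66: INC z by 14): y unchanged
  event 11 (t=69: DEC z by 3): y unchanged
  event 12 (t=79: INC z by 7): y unchanged
Final: y = 30

Answer: 30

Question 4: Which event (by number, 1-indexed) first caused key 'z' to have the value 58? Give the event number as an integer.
Answer: 11

Derivation:
Looking for first event where z becomes 58:
  event 4: z = 47
  event 5: z = 47
  event 6: z = 47
  event 7: z = 47
  event 8: z = 55
  event 9: z = 47
  event 10: z = 61
  event 11: z 61 -> 58  <-- first match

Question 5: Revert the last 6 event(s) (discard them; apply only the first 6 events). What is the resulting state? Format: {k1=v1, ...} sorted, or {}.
Keep first 6 events (discard last 6):
  after event 1 (t=10: SET y = -12): {y=-12}
  after event 2 (t=19: DEL x): {y=-12}
  after event 3 (t=24: INC y by 4): {y=-8}
  after event 4 (t=27: SET z = 47): {y=-8, z=47}
  after event 5 (t=36: INC y by 13): {y=5, z=47}
  after event 6 (t=44: SET y = 22): {y=22, z=47}

Answer: {y=22, z=47}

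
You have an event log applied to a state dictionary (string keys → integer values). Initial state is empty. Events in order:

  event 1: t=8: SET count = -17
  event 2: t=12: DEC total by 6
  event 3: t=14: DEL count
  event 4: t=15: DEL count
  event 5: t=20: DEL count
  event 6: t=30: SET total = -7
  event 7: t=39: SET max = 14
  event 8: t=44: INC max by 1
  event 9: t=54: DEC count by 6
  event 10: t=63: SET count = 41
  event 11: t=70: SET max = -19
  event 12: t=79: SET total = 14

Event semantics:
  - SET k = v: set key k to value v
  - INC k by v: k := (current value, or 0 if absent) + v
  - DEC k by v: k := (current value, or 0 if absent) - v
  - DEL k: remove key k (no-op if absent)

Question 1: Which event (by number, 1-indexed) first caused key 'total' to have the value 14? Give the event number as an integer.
Answer: 12

Derivation:
Looking for first event where total becomes 14:
  event 2: total = -6
  event 3: total = -6
  event 4: total = -6
  event 5: total = -6
  event 6: total = -7
  event 7: total = -7
  event 8: total = -7
  event 9: total = -7
  event 10: total = -7
  event 11: total = -7
  event 12: total -7 -> 14  <-- first match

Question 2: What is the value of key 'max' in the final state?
Track key 'max' through all 12 events:
  event 1 (t=8: SET count = -17): max unchanged
  event 2 (t=12: DEC total by 6): max unchanged
  event 3 (t=14: DEL count): max unchanged
  event 4 (t=15: DEL count): max unchanged
  event 5 (t=20: DEL count): max unchanged
  event 6 (t=30: SET total = -7): max unchanged
  event 7 (t=39: SET max = 14): max (absent) -> 14
  event 8 (t=44: INC max by 1): max 14 -> 15
  event 9 (t=54: DEC count by 6): max unchanged
  event 10 (t=63: SET count = 41): max unchanged
  event 11 (t=70: SET max = -19): max 15 -> -19
  event 12 (t=79: SET total = 14): max unchanged
Final: max = -19

Answer: -19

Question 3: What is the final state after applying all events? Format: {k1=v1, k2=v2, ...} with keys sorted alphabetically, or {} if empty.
Answer: {count=41, max=-19, total=14}

Derivation:
  after event 1 (t=8: SET count = -17): {count=-17}
  after event 2 (t=12: DEC total by 6): {count=-17, total=-6}
  after event 3 (t=14: DEL count): {total=-6}
  after event 4 (t=15: DEL count): {total=-6}
  after event 5 (t=20: DEL count): {total=-6}
  after event 6 (t=30: SET total = -7): {total=-7}
  after event 7 (t=39: SET max = 14): {max=14, total=-7}
  after event 8 (t=44: INC max by 1): {max=15, total=-7}
  after event 9 (t=54: DEC count by 6): {count=-6, max=15, total=-7}
  after event 10 (t=63: SET count = 41): {count=41, max=15, total=-7}
  after event 11 (t=70: SET max = -19): {count=41, max=-19, total=-7}
  after event 12 (t=79: SET total = 14): {count=41, max=-19, total=14}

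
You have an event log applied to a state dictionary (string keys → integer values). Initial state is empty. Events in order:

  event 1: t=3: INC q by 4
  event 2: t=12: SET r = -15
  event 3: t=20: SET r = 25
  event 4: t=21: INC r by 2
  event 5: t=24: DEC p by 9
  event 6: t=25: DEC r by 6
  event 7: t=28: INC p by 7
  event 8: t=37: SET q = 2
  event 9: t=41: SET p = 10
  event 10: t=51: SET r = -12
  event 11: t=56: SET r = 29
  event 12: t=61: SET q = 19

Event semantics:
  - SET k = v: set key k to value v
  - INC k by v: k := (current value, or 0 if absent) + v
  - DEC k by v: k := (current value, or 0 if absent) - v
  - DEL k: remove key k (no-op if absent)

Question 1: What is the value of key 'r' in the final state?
Answer: 29

Derivation:
Track key 'r' through all 12 events:
  event 1 (t=3: INC q by 4): r unchanged
  event 2 (t=12: SET r = -15): r (absent) -> -15
  event 3 (t=20: SET r = 25): r -15 -> 25
  event 4 (t=21: INC r by 2): r 25 -> 27
  event 5 (t=24: DEC p by 9): r unchanged
  event 6 (t=25: DEC r by 6): r 27 -> 21
  event 7 (t=28: INC p by 7): r unchanged
  event 8 (t=37: SET q = 2): r unchanged
  event 9 (t=41: SET p = 10): r unchanged
  event 10 (t=51: SET r = -12): r 21 -> -12
  event 11 (t=56: SET r = 29): r -12 -> 29
  event 12 (t=61: SET q = 19): r unchanged
Final: r = 29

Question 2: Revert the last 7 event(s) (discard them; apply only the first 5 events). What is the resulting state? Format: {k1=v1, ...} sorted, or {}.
Keep first 5 events (discard last 7):
  after event 1 (t=3: INC q by 4): {q=4}
  after event 2 (t=12: SET r = -15): {q=4, r=-15}
  after event 3 (t=20: SET r = 25): {q=4, r=25}
  after event 4 (t=21: INC r by 2): {q=4, r=27}
  after event 5 (t=24: DEC p by 9): {p=-9, q=4, r=27}

Answer: {p=-9, q=4, r=27}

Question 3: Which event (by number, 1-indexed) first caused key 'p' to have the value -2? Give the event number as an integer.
Looking for first event where p becomes -2:
  event 5: p = -9
  event 6: p = -9
  event 7: p -9 -> -2  <-- first match

Answer: 7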